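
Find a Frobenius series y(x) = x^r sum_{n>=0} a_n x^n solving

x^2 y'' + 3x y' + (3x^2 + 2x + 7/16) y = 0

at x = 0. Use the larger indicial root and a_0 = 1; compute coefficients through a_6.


Write in Frobenius form y'' + (p(x)/x) y' + (q(x)/x^2) y = 0:
  p(x) = 3,  q(x) = 3x^2 + 2x + 7/16.
Indicial equation: r(r-1) + (3) r + (7/16) = 0 -> roots r_1 = -1/4, r_2 = -7/4.
Take r = r_1 = -1/4. Let y(x) = x^r sum_{n>=0} a_n x^n with a_0 = 1.
Substitute y = x^r sum a_n x^n and match x^{r+n}. The recurrence is
  D(n) a_n + 2 a_{n-1} + 3 a_{n-2} = 0,  where D(n) = (r+n)(r+n-1) + (3)(r+n) + (7/16).
  a_n = [-2 a_{n-1} - 3 a_{n-2}] / D(n).
Since the indicial polynomial factors as (r - r_1)(r - r_2), D(n) = (r_1 + n - r_1)(r_1 + n - r_2) = n(n + 3/2).
Evaluating step by step (a_0 = 1):
  n = 1: D(1) = 1(1 + 3/2) = 5/2; numerator = -2(1) = -2; a_1 = (-2)/(5/2) = -4/5
  n = 2: D(2) = 2(2 + 3/2) = 7; numerator = -2(-4/5) - 3(1) = -7/5; a_2 = (-7/5)/(7) = -1/5
  n = 3: D(3) = 3(3 + 3/2) = 27/2; numerator = -2(-1/5) - 3(-4/5) = 14/5; a_3 = (14/5)/(27/2) = 28/135
  n = 4: D(4) = 4(4 + 3/2) = 22; numerator = -2(28/135) - 3(-1/5) = 5/27; a_4 = (5/27)/(22) = 5/594
  n = 5: D(5) = 5(5 + 3/2) = 65/2; numerator = -2(5/594) - 3(28/135) = -949/1485; a_5 = (-949/1485)/(65/2) = -146/7425
  n = 6: D(6) = 6(6 + 3/2) = 45; numerator = -2(-146/7425) - 3(5/594) = 19/1350; a_6 = (19/1350)/(45) = 19/60750

r = -1/4; a_0 = 1; a_1 = -4/5; a_2 = -1/5; a_3 = 28/135; a_4 = 5/594; a_5 = -146/7425; a_6 = 19/60750


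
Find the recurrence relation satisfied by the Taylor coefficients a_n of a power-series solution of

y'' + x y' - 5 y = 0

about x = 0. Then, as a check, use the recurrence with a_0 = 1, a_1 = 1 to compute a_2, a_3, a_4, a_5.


Substitute y = sum_n a_n x^n.
y''(x) has coefficient (n+2)(n+1) a_{n+2} at x^n;
x y'(x) has coefficient n a_n at x^n (shift);
-5 y(x) has coefficient -5 a_n at x^n.
Matching x^n: (n+2)(n+1) a_{n+2} + (n - 5) a_n = 0.
Thus a_{n+2} = (-n + 5) / ((n+1)(n+2)) * a_n.

Check with a_0 = 1, a_1 = 1 (apply the recurrence for n = 0, 1, 2, 3): a_0 = 1, a_1 = 1, a_2 = 5/2, a_3 = 2/3, a_4 = 5/8, a_5 = 1/15.

a_(n+2) = (-n + 5) / ((n+1)(n+2)) * a_n; check: a_0 = 1, a_1 = 1, a_2 = 5/2, a_3 = 2/3, a_4 = 5/8, a_5 = 1/15


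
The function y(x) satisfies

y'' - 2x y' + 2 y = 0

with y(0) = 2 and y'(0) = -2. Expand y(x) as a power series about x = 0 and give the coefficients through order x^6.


Ansatz: y(x) = sum_{n>=0} a_n x^n, so y'(x) = sum_{n>=1} n a_n x^(n-1) and y''(x) = sum_{n>=2} n(n-1) a_n x^(n-2).
Substitute into P(x) y'' + Q(x) y' + R(x) y = 0 with P(x) = 1, Q(x) = -2x, R(x) = 2, and match powers of x.
Initial conditions: a_0 = 2, a_1 = -2.
Setting the coefficient of each power of x to zero and solving order by order (substituting the coefficients already found):
  x^0: 2 a_2 + 2 a_0 = 0  ->  2 a_2 = -2 a_0 = -4  ->  a_2 = -2
  x^1: 6 a_3 = 0  ->  a_3 = 0
  x^2: 12 a_4 - 2 a_2 = 0  ->  12 a_4 = 2 a_2 = -4  ->  a_4 = -1/3
  x^3: 20 a_5 - 4 a_3 = 0  ->  20 a_5 = 4 a_3 = 0  ->  a_5 = 0
  x^4: 30 a_6 - 6 a_4 = 0  ->  30 a_6 = 6 a_4 = -2  ->  a_6 = -1/15
Truncated series: y(x) = 2 - 2 x - 2 x^2 - (1/3) x^4 - (1/15) x^6 + O(x^7).

a_0 = 2; a_1 = -2; a_2 = -2; a_3 = 0; a_4 = -1/3; a_5 = 0; a_6 = -1/15


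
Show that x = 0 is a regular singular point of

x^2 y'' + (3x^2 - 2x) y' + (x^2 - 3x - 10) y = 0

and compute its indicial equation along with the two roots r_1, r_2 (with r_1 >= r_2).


Divide by x^2 to reach normal form y'' + P_1(x) y' + P_2(x) y = 0 with P_1(x) = 3 - 2/x and P_2(x) = 1 - 3/x - 10/x^2.
x = 0 is a singular point because the y'-coefficient 3 - 2/x has a pole at x = 0 and the y-coefficient 1 - 3/x - 10/x^2 has a pole at x = 0.
It is a regular singular point because x P_1(x) = p(x) = 3x - 2 and x^2 P_2(x) = q(x) = x^2 - 3x - 10 are polynomials, hence analytic at x = 0.
p(0) = -2,  q(0) = -10.
Indicial equation: r(r-1) + p(0) r + q(0) = 0, i.e. r^2 + (p(0) - 1) r + q(0) = 0, i.e. r^2 - 3 r - 10 = 0.
Discriminant: (-3)^2 - 4(-10) = 49, so r = (3 ± 7)/2.
Solving: r_1 = 5, r_2 = -2.

indicial: r^2 - 3 r - 10 = 0; roots r_1 = 5, r_2 = -2


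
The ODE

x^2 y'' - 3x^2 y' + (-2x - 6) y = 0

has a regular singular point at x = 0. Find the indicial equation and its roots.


Divide by x^2 to reach normal form y'' + P_1(x) y' + P_2(x) y = 0 with P_1(x) = -3 and P_2(x) = -2/x - 6/x^2.
x = 0 is a singular point because the y-coefficient -2/x - 6/x^2 has a pole at x = 0.
It is a regular singular point because x P_1(x) = p(x) = -3x and x^2 P_2(x) = q(x) = -2x - 6 are polynomials, hence analytic at x = 0.
p(0) = 0,  q(0) = -6.
Indicial equation: r(r-1) + p(0) r + q(0) = 0, i.e. r^2 + (p(0) - 1) r + q(0) = 0, i.e. r^2 - 1 r - 6 = 0.
Discriminant: (-1)^2 - 4(-6) = 25, so r = (1 ± 5)/2.
Solving: r_1 = 3, r_2 = -2.

indicial: r^2 - 1 r - 6 = 0; roots r_1 = 3, r_2 = -2


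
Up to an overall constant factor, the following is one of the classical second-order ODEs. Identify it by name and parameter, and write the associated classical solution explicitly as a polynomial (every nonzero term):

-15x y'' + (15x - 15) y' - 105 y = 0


All three coefficients share the factor -15; dividing through by -15 gives  x y'' + (1 - x) y' + 7 y = 0.
This matches the Laguerre equation x y'' + (1 - x) y' + n y = 0 with n = 7; the polynomial solution is L_7(x).
With y = sum_k a_k x^k, matching x^k gives (k+1)k a_{k+1} + (k+1) a_{k+1} - k a_k + n a_k = 0, i.e. (k+1)^2 a_{k+1} = (k - n) a_k = (k - 7) a_k. The right side vanishes at k = 7, so the series terminates at degree 7.
Standard normalization L_n(0) = 1 gives a_0 = 1. Work upward with a_{k+1} = (k - 7) a_k / (k+1)^2:
  a_1 = (0 - 7)(1) / 1^2 = -7/1 = -7
  a_2 = (1 - 7)(-7) / 2^2 = 42/4 = 21/2
  a_3 = (2 - 7)(21/2) / 3^2 = (-105/2)/9 = -35/6
  a_4 = (3 - 7)(-35/6) / 4^2 = (70/3)/16 = 35/24
  a_5 = (4 - 7)(35/24) / 5^2 = (-35/8)/25 = -7/40
  a_6 = (5 - 7)(-7/40) / 6^2 = (7/20)/36 = 7/720
  a_7 = (6 - 7)(7/720) / 7^2 = (-7/720)/49 = -1/5040
Hence L_7(x) = -x^7/5040 + 7 x^6/720 - 7 x^5/40 + 35 x^4/24 - 35 x^3/6 + 21 x^2/2 - 7 x + 1.

L_7(x); series = -x^7/5040 + 7 x^6/720 - 7 x^5/40 + 35 x^4/24 - 35 x^3/6 + 21 x^2/2 - 7 x + 1


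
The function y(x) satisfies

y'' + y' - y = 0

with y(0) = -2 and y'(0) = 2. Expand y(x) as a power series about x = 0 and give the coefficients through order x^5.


Ansatz: y(x) = sum_{n>=0} a_n x^n, so y'(x) = sum_{n>=1} n a_n x^(n-1) and y''(x) = sum_{n>=2} n(n-1) a_n x^(n-2).
Substitute into P(x) y'' + Q(x) y' + R(x) y = 0 with P(x) = 1, Q(x) = 1, R(x) = -1, and match powers of x.
Initial conditions: a_0 = -2, a_1 = 2.
Setting the coefficient of each power of x to zero and solving order by order (substituting the coefficients already found):
  x^0: 2 a_2 + a_1 - a_0 = 0  ->  2 a_2 = -a_1 + a_0 = -4  ->  a_2 = -2
  x^1: 6 a_3 + 2 a_2 - a_1 = 0  ->  6 a_3 = -2 a_2 + a_1 = 6  ->  a_3 = 1
  x^2: 12 a_4 + 3 a_3 - a_2 = 0  ->  12 a_4 = -3 a_3 + a_2 = -5  ->  a_4 = -5/12
  x^3: 20 a_5 + 4 a_4 - a_3 = 0  ->  20 a_5 = -4 a_4 + a_3 = 8/3  ->  a_5 = 2/15
Truncated series: y(x) = -2 + 2 x - 2 x^2 + x^3 - (5/12) x^4 + (2/15) x^5 + O(x^6).

a_0 = -2; a_1 = 2; a_2 = -2; a_3 = 1; a_4 = -5/12; a_5 = 2/15


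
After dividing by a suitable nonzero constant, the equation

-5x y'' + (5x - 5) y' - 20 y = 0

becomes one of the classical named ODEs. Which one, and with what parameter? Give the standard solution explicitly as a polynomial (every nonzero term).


All three coefficients share the factor -5; dividing through by -5 gives  x y'' + (1 - x) y' + 4 y = 0.
This matches the Laguerre equation x y'' + (1 - x) y' + n y = 0 with n = 4; the polynomial solution is L_4(x).
With y = sum_k a_k x^k, matching x^k gives (k+1)k a_{k+1} + (k+1) a_{k+1} - k a_k + n a_k = 0, i.e. (k+1)^2 a_{k+1} = (k - n) a_k = (k - 4) a_k. The right side vanishes at k = 4, so the series terminates at degree 4.
Standard normalization L_n(0) = 1 gives a_0 = 1. Work upward with a_{k+1} = (k - 4) a_k / (k+1)^2:
  a_1 = (0 - 4)(1) / 1^2 = -4/1 = -4
  a_2 = (1 - 4)(-4) / 2^2 = 12/4 = 3
  a_3 = (2 - 4)(3) / 3^2 = -6/9 = -2/3
  a_4 = (3 - 4)(-2/3) / 4^2 = (2/3)/16 = 1/24
Hence L_4(x) = x^4/24 - 2 x^3/3 + 3 x^2 - 4 x + 1.

L_4(x); series = x^4/24 - 2 x^3/3 + 3 x^2 - 4 x + 1


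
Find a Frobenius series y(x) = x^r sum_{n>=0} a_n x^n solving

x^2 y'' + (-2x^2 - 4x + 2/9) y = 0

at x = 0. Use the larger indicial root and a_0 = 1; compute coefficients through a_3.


Write in Frobenius form y'' + (p(x)/x) y' + (q(x)/x^2) y = 0:
  p(x) = 0,  q(x) = -2x^2 - 4x + 2/9.
Indicial equation: r(r-1) + (0) r + (2/9) = 0 -> roots r_1 = 2/3, r_2 = 1/3.
Take r = r_1 = 2/3. Let y(x) = x^r sum_{n>=0} a_n x^n with a_0 = 1.
Substitute y = x^r sum a_n x^n and match x^{r+n}. The recurrence is
  D(n) a_n - 4 a_{n-1} - 2 a_{n-2} = 0,  where D(n) = (r+n)(r+n-1) + (0)(r+n) + (2/9).
  a_n = [4 a_{n-1} + 2 a_{n-2}] / D(n).
Since the indicial polynomial factors as (r - r_1)(r - r_2), D(n) = (r_1 + n - r_1)(r_1 + n - r_2) = n(n + 1/3).
Evaluating step by step (a_0 = 1):
  n = 1: D(1) = 1(1 + 1/3) = 4/3; numerator = 4(1) = 4; a_1 = (4)/(4/3) = 3
  n = 2: D(2) = 2(2 + 1/3) = 14/3; numerator = 4(3) + 2(1) = 14; a_2 = (14)/(14/3) = 3
  n = 3: D(3) = 3(3 + 1/3) = 10; numerator = 4(3) + 2(3) = 18; a_3 = (18)/(10) = 9/5

r = 2/3; a_0 = 1; a_1 = 3; a_2 = 3; a_3 = 9/5


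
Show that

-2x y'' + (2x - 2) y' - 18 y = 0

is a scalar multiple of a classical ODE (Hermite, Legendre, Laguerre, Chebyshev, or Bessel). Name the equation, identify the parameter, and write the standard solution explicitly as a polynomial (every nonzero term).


All three coefficients share the factor -2; dividing through by -2 gives  x y'' + (1 - x) y' + 9 y = 0.
This matches the Laguerre equation x y'' + (1 - x) y' + n y = 0 with n = 9; the polynomial solution is L_9(x).
With y = sum_k a_k x^k, matching x^k gives (k+1)k a_{k+1} + (k+1) a_{k+1} - k a_k + n a_k = 0, i.e. (k+1)^2 a_{k+1} = (k - n) a_k = (k - 9) a_k. The right side vanishes at k = 9, so the series terminates at degree 9.
Standard normalization L_n(0) = 1 gives a_0 = 1. Work upward with a_{k+1} = (k - 9) a_k / (k+1)^2:
  a_1 = (0 - 9)(1) / 1^2 = -9/1 = -9
  a_2 = (1 - 9)(-9) / 2^2 = 72/4 = 18
  a_3 = (2 - 9)(18) / 3^2 = -126/9 = -14
  a_4 = (3 - 9)(-14) / 4^2 = 84/16 = 21/4
  a_5 = (4 - 9)(21/4) / 5^2 = (-105/4)/25 = -21/20
  a_6 = (5 - 9)(-21/20) / 6^2 = (21/5)/36 = 7/60
  a_7 = (6 - 9)(7/60) / 7^2 = (-7/20)/49 = -1/140
  a_8 = (7 - 9)(-1/140) / 8^2 = (1/70)/64 = 1/4480
  a_9 = (8 - 9)(1/4480) / 9^2 = (-1/4480)/81 = -1/362880
Hence L_9(x) = -x^9/362880 + x^8/4480 - x^7/140 + 7 x^6/60 - 21 x^5/20 + 21 x^4/4 - 14 x^3 + 18 x^2 - 9 x + 1.

L_9(x); series = -x^9/362880 + x^8/4480 - x^7/140 + 7 x^6/60 - 21 x^5/20 + 21 x^4/4 - 14 x^3 + 18 x^2 - 9 x + 1


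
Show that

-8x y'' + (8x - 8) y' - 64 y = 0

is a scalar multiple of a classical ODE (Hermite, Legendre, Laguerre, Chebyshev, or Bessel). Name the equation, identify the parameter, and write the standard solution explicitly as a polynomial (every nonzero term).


All three coefficients share the factor -8; dividing through by -8 gives  x y'' + (1 - x) y' + 8 y = 0.
This matches the Laguerre equation x y'' + (1 - x) y' + n y = 0 with n = 8; the polynomial solution is L_8(x).
With y = sum_k a_k x^k, matching x^k gives (k+1)k a_{k+1} + (k+1) a_{k+1} - k a_k + n a_k = 0, i.e. (k+1)^2 a_{k+1} = (k - n) a_k = (k - 8) a_k. The right side vanishes at k = 8, so the series terminates at degree 8.
Standard normalization L_n(0) = 1 gives a_0 = 1. Work upward with a_{k+1} = (k - 8) a_k / (k+1)^2:
  a_1 = (0 - 8)(1) / 1^2 = -8/1 = -8
  a_2 = (1 - 8)(-8) / 2^2 = 56/4 = 14
  a_3 = (2 - 8)(14) / 3^2 = -84/9 = -28/3
  a_4 = (3 - 8)(-28/3) / 4^2 = (140/3)/16 = 35/12
  a_5 = (4 - 8)(35/12) / 5^2 = (-35/3)/25 = -7/15
  a_6 = (5 - 8)(-7/15) / 6^2 = (7/5)/36 = 7/180
  a_7 = (6 - 8)(7/180) / 7^2 = (-7/90)/49 = -1/630
  a_8 = (7 - 8)(-1/630) / 8^2 = (1/630)/64 = 1/40320
Hence L_8(x) = x^8/40320 - x^7/630 + 7 x^6/180 - 7 x^5/15 + 35 x^4/12 - 28 x^3/3 + 14 x^2 - 8 x + 1.

L_8(x); series = x^8/40320 - x^7/630 + 7 x^6/180 - 7 x^5/15 + 35 x^4/12 - 28 x^3/3 + 14 x^2 - 8 x + 1


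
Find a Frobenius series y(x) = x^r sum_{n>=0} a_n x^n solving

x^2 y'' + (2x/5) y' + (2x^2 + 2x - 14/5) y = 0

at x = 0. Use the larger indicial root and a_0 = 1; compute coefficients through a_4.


Write in Frobenius form y'' + (p(x)/x) y' + (q(x)/x^2) y = 0:
  p(x) = 2/5,  q(x) = 2x^2 + 2x - 14/5.
Indicial equation: r(r-1) + (2/5) r + (-14/5) = 0 -> roots r_1 = 2, r_2 = -7/5.
Take r = r_1 = 2. Let y(x) = x^r sum_{n>=0} a_n x^n with a_0 = 1.
Substitute y = x^r sum a_n x^n and match x^{r+n}. The recurrence is
  D(n) a_n + 2 a_{n-1} + 2 a_{n-2} = 0,  where D(n) = (r+n)(r+n-1) + (2/5)(r+n) + (-14/5).
  a_n = [-2 a_{n-1} - 2 a_{n-2}] / D(n).
Since the indicial polynomial factors as (r - r_1)(r - r_2), D(n) = (r_1 + n - r_1)(r_1 + n - r_2) = n(n + 17/5).
Evaluating step by step (a_0 = 1):
  n = 1: D(1) = 1(1 + 17/5) = 22/5; numerator = -2(1) = -2; a_1 = (-2)/(22/5) = -5/11
  n = 2: D(2) = 2(2 + 17/5) = 54/5; numerator = -2(-5/11) - 2(1) = -12/11; a_2 = (-12/11)/(54/5) = -10/99
  n = 3: D(3) = 3(3 + 17/5) = 96/5; numerator = -2(-10/99) - 2(-5/11) = 10/9; a_3 = (10/9)/(96/5) = 25/432
  n = 4: D(4) = 4(4 + 17/5) = 148/5; numerator = -2(25/432) - 2(-10/99) = 205/2376; a_4 = (205/2376)/(148/5) = 1025/351648

r = 2; a_0 = 1; a_1 = -5/11; a_2 = -10/99; a_3 = 25/432; a_4 = 1025/351648


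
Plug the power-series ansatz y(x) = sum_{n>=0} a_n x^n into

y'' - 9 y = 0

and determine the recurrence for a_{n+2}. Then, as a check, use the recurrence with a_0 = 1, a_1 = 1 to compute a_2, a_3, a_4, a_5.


Substitute y = sum_n a_n x^n into y'' + (const) y = 0.
y''(x) = sum_{n>=0} (n+2)(n+1) a_{n+2} x^n.
The ODE becomes sum_n [(n+2)(n+1) a_{n+2} - 9 a_n] x^n = 0.
Setting each coefficient to zero gives the recurrence:
  (n+2)(n+1) a_{n+2} - 9 a_n = 0,
  a_{n+2} = 9 / ((n+1)(n+2)) a_n.

Check with a_0 = 1, a_1 = 1 (apply the recurrence for n = 0, 1, 2, 3): a_0 = 1, a_1 = 1, a_2 = 9/2, a_3 = 3/2, a_4 = 27/8, a_5 = 27/40.

a_{n+2} = 9/((n+1)(n+2)) * a_n; check: a_0 = 1, a_1 = 1, a_2 = 9/2, a_3 = 3/2, a_4 = 27/8, a_5 = 27/40


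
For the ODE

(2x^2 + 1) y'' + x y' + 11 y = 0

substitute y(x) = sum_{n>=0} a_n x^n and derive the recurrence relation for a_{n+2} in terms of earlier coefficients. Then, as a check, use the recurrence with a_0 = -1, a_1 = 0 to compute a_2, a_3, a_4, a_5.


Substitute y = sum_n a_n x^n.
(1 + 2 x^2) y'' contributes (n+2)(n+1) a_{n+2} + 2 n(n-1) a_n at x^n.
x y'(x) contributes n a_n at x^n.
11 y(x) contributes 11 a_n at x^n.
Matching x^n: (n+2)(n+1) a_{n+2} + (2 n(n-1) + n + 11) a_n = 0.
Thus a_{n+2} = (-2 n(n-1) - n - 11) / ((n+1)(n+2)) * a_n.

Check with a_0 = -1, a_1 = 0 (apply the recurrence for n = 0, 1, 2, 3): a_0 = -1, a_1 = 0, a_2 = 11/2, a_3 = 0, a_4 = -187/24, a_5 = 0.

a_(n+2) = (-2 n(n-1) - n - 11) / ((n+1)(n+2)) * a_n; check: a_0 = -1, a_1 = 0, a_2 = 11/2, a_3 = 0, a_4 = -187/24, a_5 = 0


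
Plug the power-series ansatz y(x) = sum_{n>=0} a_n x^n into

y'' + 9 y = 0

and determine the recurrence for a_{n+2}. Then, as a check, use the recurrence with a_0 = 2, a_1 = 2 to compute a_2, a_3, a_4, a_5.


Substitute y = sum_n a_n x^n into y'' + (const) y = 0.
y''(x) = sum_{n>=0} (n+2)(n+1) a_{n+2} x^n.
The ODE becomes sum_n [(n+2)(n+1) a_{n+2} + 9 a_n] x^n = 0.
Setting each coefficient to zero gives the recurrence:
  (n+2)(n+1) a_{n+2} + 9 a_n = 0,
  a_{n+2} = -9 / ((n+1)(n+2)) a_n.

Check with a_0 = 2, a_1 = 2 (apply the recurrence for n = 0, 1, 2, 3): a_0 = 2, a_1 = 2, a_2 = -9, a_3 = -3, a_4 = 27/4, a_5 = 27/20.

a_{n+2} = -9/((n+1)(n+2)) * a_n; check: a_0 = 2, a_1 = 2, a_2 = -9, a_3 = -3, a_4 = 27/4, a_5 = 27/20


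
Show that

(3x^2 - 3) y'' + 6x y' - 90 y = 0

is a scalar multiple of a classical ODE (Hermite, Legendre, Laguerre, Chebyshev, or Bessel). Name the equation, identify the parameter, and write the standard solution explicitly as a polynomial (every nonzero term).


All three coefficients share the factor -3; dividing through by -3 gives  (1 - x^2) y'' - 2x y' + 30 y = 0.
This matches the Legendre equation (1 - x^2) y'' - 2x y' + n(n+1) y = 0 (note the -2x y' term) with n(n+1) = 30, so n = 5; the polynomial solution is P_5(x).
With y = sum_k a_k x^k, matching x^k gives (k+2)(k+1) a_{k+2} = [k(k+1) - n(n+1)] a_k = (k - 5)(k + 6) a_k. The right side vanishes at k = 5, so the series with the parity of 5 terminates at degree 5.
Standard normalization (P_n(1) = 1): leading coefficient (2n)!/(2^n (n!)^2) = 3628800/(32*14400) = 63/8, so a_5 = 63/8. Work downward with a_k = (k+1)(k+2) a_{k+2} / ((k - 5)(k + 6)):
  a_3 = (4)(5)(63/8) / ((3 - 5)(3 + 6)) = (315/2)/(-18) = -35/4
  a_1 = (2)(3)(-35/4) / ((1 - 5)(1 + 6)) = (-105/2)/(-28) = 15/8
Hence P_5(x) = 63 x^5/8 - 35 x^3/4 + 15 x/8.

P_5(x); series = 63 x^5/8 - 35 x^3/4 + 15 x/8


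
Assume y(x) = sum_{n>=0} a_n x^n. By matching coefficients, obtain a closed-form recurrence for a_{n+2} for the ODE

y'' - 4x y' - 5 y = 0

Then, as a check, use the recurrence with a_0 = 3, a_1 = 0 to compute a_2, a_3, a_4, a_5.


Substitute y = sum_n a_n x^n.
y''(x) has coefficient (n+2)(n+1) a_{n+2} at x^n;
-4 x y'(x) has coefficient -4 n a_n at x^n (shift);
-5 y(x) has coefficient -5 a_n at x^n.
Matching x^n: (n+2)(n+1) a_{n+2} + (-4n - 5) a_n = 0.
Thus a_{n+2} = (4n + 5) / ((n+1)(n+2)) * a_n.

Check with a_0 = 3, a_1 = 0 (apply the recurrence for n = 0, 1, 2, 3): a_0 = 3, a_1 = 0, a_2 = 15/2, a_3 = 0, a_4 = 65/8, a_5 = 0.

a_(n+2) = (4n + 5) / ((n+1)(n+2)) * a_n; check: a_0 = 3, a_1 = 0, a_2 = 15/2, a_3 = 0, a_4 = 65/8, a_5 = 0


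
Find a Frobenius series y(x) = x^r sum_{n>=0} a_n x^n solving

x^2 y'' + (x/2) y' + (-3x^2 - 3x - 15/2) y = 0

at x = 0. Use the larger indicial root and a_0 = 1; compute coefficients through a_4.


Write in Frobenius form y'' + (p(x)/x) y' + (q(x)/x^2) y = 0:
  p(x) = 1/2,  q(x) = -3x^2 - 3x - 15/2.
Indicial equation: r(r-1) + (1/2) r + (-15/2) = 0 -> roots r_1 = 3, r_2 = -5/2.
Take r = r_1 = 3. Let y(x) = x^r sum_{n>=0} a_n x^n with a_0 = 1.
Substitute y = x^r sum a_n x^n and match x^{r+n}. The recurrence is
  D(n) a_n - 3 a_{n-1} - 3 a_{n-2} = 0,  where D(n) = (r+n)(r+n-1) + (1/2)(r+n) + (-15/2).
  a_n = [3 a_{n-1} + 3 a_{n-2}] / D(n).
Since the indicial polynomial factors as (r - r_1)(r - r_2), D(n) = (r_1 + n - r_1)(r_1 + n - r_2) = n(n + 11/2).
Evaluating step by step (a_0 = 1):
  n = 1: D(1) = 1(1 + 11/2) = 13/2; numerator = 3(1) = 3; a_1 = (3)/(13/2) = 6/13
  n = 2: D(2) = 2(2 + 11/2) = 15; numerator = 3(6/13) + 3(1) = 57/13; a_2 = (57/13)/(15) = 19/65
  n = 3: D(3) = 3(3 + 11/2) = 51/2; numerator = 3(19/65) + 3(6/13) = 147/65; a_3 = (147/65)/(51/2) = 98/1105
  n = 4: D(4) = 4(4 + 11/2) = 38; numerator = 3(98/1105) + 3(19/65) = 1263/1105; a_4 = (1263/1105)/(38) = 1263/41990

r = 3; a_0 = 1; a_1 = 6/13; a_2 = 19/65; a_3 = 98/1105; a_4 = 1263/41990


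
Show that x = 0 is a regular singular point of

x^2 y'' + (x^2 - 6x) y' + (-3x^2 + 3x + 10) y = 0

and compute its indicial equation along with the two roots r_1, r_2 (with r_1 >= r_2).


Divide by x^2 to reach normal form y'' + P_1(x) y' + P_2(x) y = 0 with P_1(x) = 1 - 6/x and P_2(x) = -3 + 3/x + 10/x^2.
x = 0 is a singular point because the y'-coefficient 1 - 6/x has a pole at x = 0 and the y-coefficient -3 + 3/x + 10/x^2 has a pole at x = 0.
It is a regular singular point because x P_1(x) = p(x) = x - 6 and x^2 P_2(x) = q(x) = -3x^2 + 3x + 10 are polynomials, hence analytic at x = 0.
p(0) = -6,  q(0) = 10.
Indicial equation: r(r-1) + p(0) r + q(0) = 0, i.e. r^2 + (p(0) - 1) r + q(0) = 0, i.e. r^2 - 7 r + 10 = 0.
Discriminant: (-7)^2 - 4(10) = 9, so r = (7 ± 3)/2.
Solving: r_1 = 5, r_2 = 2.

indicial: r^2 - 7 r + 10 = 0; roots r_1 = 5, r_2 = 2


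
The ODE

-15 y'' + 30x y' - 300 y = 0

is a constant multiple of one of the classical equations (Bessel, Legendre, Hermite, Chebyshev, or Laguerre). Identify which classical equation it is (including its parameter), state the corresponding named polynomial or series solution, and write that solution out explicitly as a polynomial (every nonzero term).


All three coefficients share the factor -15; dividing through by -15 gives  y'' - 2x y' + 20 y = 0.
This matches the Hermite equation y'' - 2x y' + 2n y = 0 with 2n = 20, so n = 10; the polynomial solution is H_10(x).
With y = sum_k a_k x^k, matching x^k gives (k+2)(k+1) a_{k+2} = 2(k - n) a_k = 2(k - 10) a_k. The right side vanishes at k = 10, so the series with the parity of 10 terminates at degree 10.
Standard normalization: leading coefficient of H_n is 2^n, so a_10 = 2^10 = 1024. Work downward with a_k = (k+1)(k+2) a_{k+2} / (2(k - n)):
  a_8 = (9)(10)(1024) / (2(8 - 10)) = 92160/(-4) = -23040
  a_6 = (7)(8)(-23040) / (2(6 - 10)) = -1290240/(-8) = 161280
  a_4 = (5)(6)(161280) / (2(4 - 10)) = 4838400/(-12) = -403200
  a_2 = (3)(4)(-403200) / (2(2 - 10)) = -4838400/(-16) = 302400
  a_0 = (1)(2)(302400) / (2(0 - 10)) = 604800/(-20) = -30240
Hence H_10(x) = 1024 x^10 - 23040 x^8 + 161280 x^6 - 403200 x^4 + 302400 x^2 - 30240.

H_10(x); series = 1024 x^10 - 23040 x^8 + 161280 x^6 - 403200 x^4 + 302400 x^2 - 30240


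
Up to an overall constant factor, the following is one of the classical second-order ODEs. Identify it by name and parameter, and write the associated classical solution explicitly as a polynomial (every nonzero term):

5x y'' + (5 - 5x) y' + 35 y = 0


All three coefficients share the factor 5; dividing through by 5 gives  x y'' + (1 - x) y' + 7 y = 0.
This matches the Laguerre equation x y'' + (1 - x) y' + n y = 0 with n = 7; the polynomial solution is L_7(x).
With y = sum_k a_k x^k, matching x^k gives (k+1)k a_{k+1} + (k+1) a_{k+1} - k a_k + n a_k = 0, i.e. (k+1)^2 a_{k+1} = (k - n) a_k = (k - 7) a_k. The right side vanishes at k = 7, so the series terminates at degree 7.
Standard normalization L_n(0) = 1 gives a_0 = 1. Work upward with a_{k+1} = (k - 7) a_k / (k+1)^2:
  a_1 = (0 - 7)(1) / 1^2 = -7/1 = -7
  a_2 = (1 - 7)(-7) / 2^2 = 42/4 = 21/2
  a_3 = (2 - 7)(21/2) / 3^2 = (-105/2)/9 = -35/6
  a_4 = (3 - 7)(-35/6) / 4^2 = (70/3)/16 = 35/24
  a_5 = (4 - 7)(35/24) / 5^2 = (-35/8)/25 = -7/40
  a_6 = (5 - 7)(-7/40) / 6^2 = (7/20)/36 = 7/720
  a_7 = (6 - 7)(7/720) / 7^2 = (-7/720)/49 = -1/5040
Hence L_7(x) = -x^7/5040 + 7 x^6/720 - 7 x^5/40 + 35 x^4/24 - 35 x^3/6 + 21 x^2/2 - 7 x + 1.

L_7(x); series = -x^7/5040 + 7 x^6/720 - 7 x^5/40 + 35 x^4/24 - 35 x^3/6 + 21 x^2/2 - 7 x + 1


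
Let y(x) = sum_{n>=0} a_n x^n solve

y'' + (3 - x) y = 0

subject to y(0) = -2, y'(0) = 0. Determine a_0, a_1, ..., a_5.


Ansatz: y(x) = sum_{n>=0} a_n x^n, so y'(x) = sum_{n>=1} n a_n x^(n-1) and y''(x) = sum_{n>=2} n(n-1) a_n x^(n-2).
Substitute into P(x) y'' + Q(x) y' + R(x) y = 0 with P(x) = 1, Q(x) = 0, R(x) = 3 - x, and match powers of x.
Initial conditions: a_0 = -2, a_1 = 0.
Setting the coefficient of each power of x to zero and solving order by order (substituting the coefficients already found):
  x^0: 2 a_2 + 3 a_0 = 0  ->  2 a_2 = -3 a_0 = 6  ->  a_2 = 3
  x^1: 6 a_3 + 3 a_1 - a_0 = 0  ->  6 a_3 = -3 a_1 + a_0 = -2  ->  a_3 = -1/3
  x^2: 12 a_4 + 3 a_2 - a_1 = 0  ->  12 a_4 = -3 a_2 + a_1 = -9  ->  a_4 = -3/4
  x^3: 20 a_5 + 3 a_3 - a_2 = 0  ->  20 a_5 = -3 a_3 + a_2 = 4  ->  a_5 = 1/5
Truncated series: y(x) = -2 + 3 x^2 - (1/3) x^3 - (3/4) x^4 + (1/5) x^5 + O(x^6).

a_0 = -2; a_1 = 0; a_2 = 3; a_3 = -1/3; a_4 = -3/4; a_5 = 1/5


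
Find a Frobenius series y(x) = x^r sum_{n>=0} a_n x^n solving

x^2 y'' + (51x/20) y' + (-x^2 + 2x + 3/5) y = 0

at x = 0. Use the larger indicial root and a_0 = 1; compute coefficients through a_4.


Write in Frobenius form y'' + (p(x)/x) y' + (q(x)/x^2) y = 0:
  p(x) = 51/20,  q(x) = -x^2 + 2x + 3/5.
Indicial equation: r(r-1) + (51/20) r + (3/5) = 0 -> roots r_1 = -3/4, r_2 = -4/5.
Take r = r_1 = -3/4. Let y(x) = x^r sum_{n>=0} a_n x^n with a_0 = 1.
Substitute y = x^r sum a_n x^n and match x^{r+n}. The recurrence is
  D(n) a_n + 2 a_{n-1} - 1 a_{n-2} = 0,  where D(n) = (r+n)(r+n-1) + (51/20)(r+n) + (3/5).
  a_n = [-2 a_{n-1} + 1 a_{n-2}] / D(n).
Since the indicial polynomial factors as (r - r_1)(r - r_2), D(n) = (r_1 + n - r_1)(r_1 + n - r_2) = n(n + 1/20).
Evaluating step by step (a_0 = 1):
  n = 1: D(1) = 1(1 + 1/20) = 21/20; numerator = -2(1) = -2; a_1 = (-2)/(21/20) = -40/21
  n = 2: D(2) = 2(2 + 1/20) = 41/10; numerator = -2(-40/21) + 1(1) = 101/21; a_2 = (101/21)/(41/10) = 1010/861
  n = 3: D(3) = 3(3 + 1/20) = 183/20; numerator = -2(1010/861) + 1(-40/21) = -1220/287; a_3 = (-1220/287)/(183/20) = -400/861
  n = 4: D(4) = 4(4 + 1/20) = 81/5; numerator = -2(-400/861) + 1(1010/861) = 1810/861; a_4 = (1810/861)/(81/5) = 9050/69741

r = -3/4; a_0 = 1; a_1 = -40/21; a_2 = 1010/861; a_3 = -400/861; a_4 = 9050/69741


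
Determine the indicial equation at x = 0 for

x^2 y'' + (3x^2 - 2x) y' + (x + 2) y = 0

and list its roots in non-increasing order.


Divide by x^2 to reach normal form y'' + P_1(x) y' + P_2(x) y = 0 with P_1(x) = 3 - 2/x and P_2(x) = 1/x + 2/x^2.
x = 0 is a singular point because the y'-coefficient 3 - 2/x has a pole at x = 0 and the y-coefficient 1/x + 2/x^2 has a pole at x = 0.
It is a regular singular point because x P_1(x) = p(x) = 3x - 2 and x^2 P_2(x) = q(x) = x + 2 are polynomials, hence analytic at x = 0.
p(0) = -2,  q(0) = 2.
Indicial equation: r(r-1) + p(0) r + q(0) = 0, i.e. r^2 + (p(0) - 1) r + q(0) = 0, i.e. r^2 - 3 r + 2 = 0.
Discriminant: (-3)^2 - 4(2) = 1, so r = (3 ± 1)/2.
Solving: r_1 = 2, r_2 = 1.

indicial: r^2 - 3 r + 2 = 0; roots r_1 = 2, r_2 = 1


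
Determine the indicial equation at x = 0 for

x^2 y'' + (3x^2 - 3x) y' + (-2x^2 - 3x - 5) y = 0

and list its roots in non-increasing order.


Divide by x^2 to reach normal form y'' + P_1(x) y' + P_2(x) y = 0 with P_1(x) = 3 - 3/x and P_2(x) = -2 - 3/x - 5/x^2.
x = 0 is a singular point because the y'-coefficient 3 - 3/x has a pole at x = 0 and the y-coefficient -2 - 3/x - 5/x^2 has a pole at x = 0.
It is a regular singular point because x P_1(x) = p(x) = 3x - 3 and x^2 P_2(x) = q(x) = -2x^2 - 3x - 5 are polynomials, hence analytic at x = 0.
p(0) = -3,  q(0) = -5.
Indicial equation: r(r-1) + p(0) r + q(0) = 0, i.e. r^2 + (p(0) - 1) r + q(0) = 0, i.e. r^2 - 4 r - 5 = 0.
Discriminant: (-4)^2 - 4(-5) = 36, so r = (4 ± 6)/2.
Solving: r_1 = 5, r_2 = -1.

indicial: r^2 - 4 r - 5 = 0; roots r_1 = 5, r_2 = -1


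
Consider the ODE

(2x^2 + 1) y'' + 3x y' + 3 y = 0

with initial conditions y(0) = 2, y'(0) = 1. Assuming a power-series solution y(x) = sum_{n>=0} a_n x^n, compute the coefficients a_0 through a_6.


Ansatz: y(x) = sum_{n>=0} a_n x^n, so y'(x) = sum_{n>=1} n a_n x^(n-1) and y''(x) = sum_{n>=2} n(n-1) a_n x^(n-2).
Substitute into P(x) y'' + Q(x) y' + R(x) y = 0 with P(x) = 2x^2 + 1, Q(x) = 3x, R(x) = 3, and match powers of x.
Initial conditions: a_0 = 2, a_1 = 1.
Setting the coefficient of each power of x to zero and solving order by order (substituting the coefficients already found):
  x^0: 2 a_2 + 3 a_0 = 0  ->  2 a_2 = -3 a_0 = -6  ->  a_2 = -3
  x^1: 6 a_3 + 6 a_1 = 0  ->  6 a_3 = -6 a_1 = -6  ->  a_3 = -1
  x^2: 12 a_4 + 13 a_2 = 0  ->  12 a_4 = -13 a_2 = 39  ->  a_4 = 13/4
  x^3: 20 a_5 + 24 a_3 = 0  ->  20 a_5 = -24 a_3 = 24  ->  a_5 = 6/5
  x^4: 30 a_6 + 39 a_4 = 0  ->  30 a_6 = -39 a_4 = -507/4  ->  a_6 = -169/40
Truncated series: y(x) = 2 + x - 3 x^2 - x^3 + (13/4) x^4 + (6/5) x^5 - (169/40) x^6 + O(x^7).

a_0 = 2; a_1 = 1; a_2 = -3; a_3 = -1; a_4 = 13/4; a_5 = 6/5; a_6 = -169/40


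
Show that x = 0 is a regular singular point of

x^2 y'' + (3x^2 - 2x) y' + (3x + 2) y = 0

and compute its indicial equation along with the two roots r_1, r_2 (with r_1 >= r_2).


Divide by x^2 to reach normal form y'' + P_1(x) y' + P_2(x) y = 0 with P_1(x) = 3 - 2/x and P_2(x) = 3/x + 2/x^2.
x = 0 is a singular point because the y'-coefficient 3 - 2/x has a pole at x = 0 and the y-coefficient 3/x + 2/x^2 has a pole at x = 0.
It is a regular singular point because x P_1(x) = p(x) = 3x - 2 and x^2 P_2(x) = q(x) = 3x + 2 are polynomials, hence analytic at x = 0.
p(0) = -2,  q(0) = 2.
Indicial equation: r(r-1) + p(0) r + q(0) = 0, i.e. r^2 + (p(0) - 1) r + q(0) = 0, i.e. r^2 - 3 r + 2 = 0.
Discriminant: (-3)^2 - 4(2) = 1, so r = (3 ± 1)/2.
Solving: r_1 = 2, r_2 = 1.

indicial: r^2 - 3 r + 2 = 0; roots r_1 = 2, r_2 = 1


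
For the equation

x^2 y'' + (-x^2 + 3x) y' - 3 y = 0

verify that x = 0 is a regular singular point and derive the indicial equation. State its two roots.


Divide by x^2 to reach normal form y'' + P_1(x) y' + P_2(x) y = 0 with P_1(x) = -1 + 3/x and P_2(x) = -3/x^2.
x = 0 is a singular point because the y'-coefficient -1 + 3/x has a pole at x = 0 and the y-coefficient -3/x^2 has a pole at x = 0.
It is a regular singular point because x P_1(x) = p(x) = 3 - x and x^2 P_2(x) = q(x) = -3 are polynomials, hence analytic at x = 0.
p(0) = 3,  q(0) = -3.
Indicial equation: r(r-1) + p(0) r + q(0) = 0, i.e. r^2 + (p(0) - 1) r + q(0) = 0, i.e. r^2 + 2 r - 3 = 0.
Discriminant: (2)^2 - 4(-3) = 16, so r = (-2 ± 4)/2.
Solving: r_1 = 1, r_2 = -3.

indicial: r^2 + 2 r - 3 = 0; roots r_1 = 1, r_2 = -3


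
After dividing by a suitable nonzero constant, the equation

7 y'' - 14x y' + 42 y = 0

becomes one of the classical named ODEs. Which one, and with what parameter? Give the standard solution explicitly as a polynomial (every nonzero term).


All three coefficients share the factor 7; dividing through by 7 gives  y'' - 2x y' + 6 y = 0.
This matches the Hermite equation y'' - 2x y' + 2n y = 0 with 2n = 6, so n = 3; the polynomial solution is H_3(x).
With y = sum_k a_k x^k, matching x^k gives (k+2)(k+1) a_{k+2} = 2(k - n) a_k = 2(k - 3) a_k. The right side vanishes at k = 3, so the series with the parity of 3 terminates at degree 3.
Standard normalization: leading coefficient of H_n is 2^n, so a_3 = 2^3 = 8. Work downward with a_k = (k+1)(k+2) a_{k+2} / (2(k - n)):
  a_1 = (2)(3)(8) / (2(1 - 3)) = 48/(-4) = -12
Hence H_3(x) = 8 x^3 - 12 x.

H_3(x); series = 8 x^3 - 12 x


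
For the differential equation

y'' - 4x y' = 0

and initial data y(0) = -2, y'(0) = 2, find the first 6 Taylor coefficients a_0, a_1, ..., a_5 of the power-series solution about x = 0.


Ansatz: y(x) = sum_{n>=0} a_n x^n, so y'(x) = sum_{n>=1} n a_n x^(n-1) and y''(x) = sum_{n>=2} n(n-1) a_n x^(n-2).
Substitute into P(x) y'' + Q(x) y' + R(x) y = 0 with P(x) = 1, Q(x) = -4x, R(x) = 0, and match powers of x.
Initial conditions: a_0 = -2, a_1 = 2.
Setting the coefficient of each power of x to zero and solving order by order (substituting the coefficients already found):
  x^0: 2 a_2 = 0  ->  a_2 = 0
  x^1: 6 a_3 - 4 a_1 = 0  ->  6 a_3 = 4 a_1 = 8  ->  a_3 = 4/3
  x^2: 12 a_4 - 8 a_2 = 0  ->  12 a_4 = 8 a_2 = 0  ->  a_4 = 0
  x^3: 20 a_5 - 12 a_3 = 0  ->  20 a_5 = 12 a_3 = 16  ->  a_5 = 4/5
Truncated series: y(x) = -2 + 2 x + (4/3) x^3 + (4/5) x^5 + O(x^6).

a_0 = -2; a_1 = 2; a_2 = 0; a_3 = 4/3; a_4 = 0; a_5 = 4/5


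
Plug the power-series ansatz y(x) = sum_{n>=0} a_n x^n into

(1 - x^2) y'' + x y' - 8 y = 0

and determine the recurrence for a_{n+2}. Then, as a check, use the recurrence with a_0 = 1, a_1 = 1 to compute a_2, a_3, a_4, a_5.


Substitute y = sum_n a_n x^n.
(1 - 1 x^2) y'' contributes (n+2)(n+1) a_{n+2} - n(n-1) a_n at x^n.
x y'(x) contributes n a_n at x^n.
-8 y(x) contributes -8 a_n at x^n.
Matching x^n: (n+2)(n+1) a_{n+2} + (-n(n-1) + n - 8) a_n = 0.
Thus a_{n+2} = (n(n-1) - n + 8) / ((n+1)(n+2)) * a_n.

Check with a_0 = 1, a_1 = 1 (apply the recurrence for n = 0, 1, 2, 3): a_0 = 1, a_1 = 1, a_2 = 4, a_3 = 7/6, a_4 = 8/3, a_5 = 77/120.

a_(n+2) = (n(n-1) - n + 8) / ((n+1)(n+2)) * a_n; check: a_0 = 1, a_1 = 1, a_2 = 4, a_3 = 7/6, a_4 = 8/3, a_5 = 77/120


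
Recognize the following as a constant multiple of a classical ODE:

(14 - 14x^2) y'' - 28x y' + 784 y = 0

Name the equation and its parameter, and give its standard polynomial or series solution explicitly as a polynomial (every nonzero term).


All three coefficients share the factor 14; dividing through by 14 gives  (1 - x^2) y'' - 2x y' + 56 y = 0.
This matches the Legendre equation (1 - x^2) y'' - 2x y' + n(n+1) y = 0 (note the -2x y' term) with n(n+1) = 56, so n = 7; the polynomial solution is P_7(x).
With y = sum_k a_k x^k, matching x^k gives (k+2)(k+1) a_{k+2} = [k(k+1) - n(n+1)] a_k = (k - 7)(k + 8) a_k. The right side vanishes at k = 7, so the series with the parity of 7 terminates at degree 7.
Standard normalization (P_n(1) = 1): leading coefficient (2n)!/(2^n (n!)^2) = 87178291200/(128*25401600) = 429/16, so a_7 = 429/16. Work downward with a_k = (k+1)(k+2) a_{k+2} / ((k - 7)(k + 8)):
  a_5 = (6)(7)(429/16) / ((5 - 7)(5 + 8)) = (9009/8)/(-26) = -693/16
  a_3 = (4)(5)(-693/16) / ((3 - 7)(3 + 8)) = (-3465/4)/(-44) = 315/16
  a_1 = (2)(3)(315/16) / ((1 - 7)(1 + 8)) = (945/8)/(-54) = -35/16
Hence P_7(x) = 429 x^7/16 - 693 x^5/16 + 315 x^3/16 - 35 x/16.

P_7(x); series = 429 x^7/16 - 693 x^5/16 + 315 x^3/16 - 35 x/16


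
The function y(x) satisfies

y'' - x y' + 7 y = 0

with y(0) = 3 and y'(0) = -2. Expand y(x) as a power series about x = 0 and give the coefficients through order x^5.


Ansatz: y(x) = sum_{n>=0} a_n x^n, so y'(x) = sum_{n>=1} n a_n x^(n-1) and y''(x) = sum_{n>=2} n(n-1) a_n x^(n-2).
Substitute into P(x) y'' + Q(x) y' + R(x) y = 0 with P(x) = 1, Q(x) = -x, R(x) = 7, and match powers of x.
Initial conditions: a_0 = 3, a_1 = -2.
Setting the coefficient of each power of x to zero and solving order by order (substituting the coefficients already found):
  x^0: 2 a_2 + 7 a_0 = 0  ->  2 a_2 = -7 a_0 = -21  ->  a_2 = -21/2
  x^1: 6 a_3 + 6 a_1 = 0  ->  6 a_3 = -6 a_1 = 12  ->  a_3 = 2
  x^2: 12 a_4 + 5 a_2 = 0  ->  12 a_4 = -5 a_2 = 105/2  ->  a_4 = 35/8
  x^3: 20 a_5 + 4 a_3 = 0  ->  20 a_5 = -4 a_3 = -8  ->  a_5 = -2/5
Truncated series: y(x) = 3 - 2 x - (21/2) x^2 + 2 x^3 + (35/8) x^4 - (2/5) x^5 + O(x^6).

a_0 = 3; a_1 = -2; a_2 = -21/2; a_3 = 2; a_4 = 35/8; a_5 = -2/5


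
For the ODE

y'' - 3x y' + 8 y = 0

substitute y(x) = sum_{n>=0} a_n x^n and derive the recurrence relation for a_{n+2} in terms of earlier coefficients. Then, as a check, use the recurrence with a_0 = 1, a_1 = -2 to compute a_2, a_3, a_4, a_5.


Substitute y = sum_n a_n x^n.
y''(x) has coefficient (n+2)(n+1) a_{n+2} at x^n;
-3 x y'(x) has coefficient -3 n a_n at x^n (shift);
8 y(x) has coefficient 8 a_n at x^n.
Matching x^n: (n+2)(n+1) a_{n+2} + (-3n + 8) a_n = 0.
Thus a_{n+2} = (3n - 8) / ((n+1)(n+2)) * a_n.

Check with a_0 = 1, a_1 = -2 (apply the recurrence for n = 0, 1, 2, 3): a_0 = 1, a_1 = -2, a_2 = -4, a_3 = 5/3, a_4 = 2/3, a_5 = 1/12.

a_(n+2) = (3n - 8) / ((n+1)(n+2)) * a_n; check: a_0 = 1, a_1 = -2, a_2 = -4, a_3 = 5/3, a_4 = 2/3, a_5 = 1/12


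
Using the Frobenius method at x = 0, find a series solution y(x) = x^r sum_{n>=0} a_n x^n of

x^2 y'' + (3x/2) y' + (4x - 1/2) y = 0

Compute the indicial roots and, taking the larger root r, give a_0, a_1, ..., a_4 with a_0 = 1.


Write in Frobenius form y'' + (p(x)/x) y' + (q(x)/x^2) y = 0:
  p(x) = 3/2,  q(x) = 4x - 1/2.
Indicial equation: r(r-1) + (3/2) r + (-1/2) = 0 -> roots r_1 = 1/2, r_2 = -1.
Take r = r_1 = 1/2. Let y(x) = x^r sum_{n>=0} a_n x^n with a_0 = 1.
Substitute y = x^r sum a_n x^n and match x^{r+n}. The recurrence is
  D(n) a_n + 4 a_{n-1} = 0,  where D(n) = (r+n)(r+n-1) + (3/2)(r+n) + (-1/2).
  a_n = -4 / D(n) * a_{n-1}.
Since the indicial polynomial factors as (r - r_1)(r - r_2), D(n) = (r_1 + n - r_1)(r_1 + n - r_2) = n(n + 3/2).
Evaluating step by step (a_0 = 1):
  n = 1: D(1) = 1(1 + 3/2) = 5/2; numerator = -4(1) = -4; a_1 = (-4)/(5/2) = -8/5
  n = 2: D(2) = 2(2 + 3/2) = 7; numerator = -4(-8/5) = 32/5; a_2 = (32/5)/(7) = 32/35
  n = 3: D(3) = 3(3 + 3/2) = 27/2; numerator = -4(32/35) = -128/35; a_3 = (-128/35)/(27/2) = -256/945
  n = 4: D(4) = 4(4 + 3/2) = 22; numerator = -4(-256/945) = 1024/945; a_4 = (1024/945)/(22) = 512/10395

r = 1/2; a_0 = 1; a_1 = -8/5; a_2 = 32/35; a_3 = -256/945; a_4 = 512/10395


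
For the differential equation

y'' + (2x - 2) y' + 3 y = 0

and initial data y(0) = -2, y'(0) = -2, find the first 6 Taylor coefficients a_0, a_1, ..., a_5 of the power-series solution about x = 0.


Ansatz: y(x) = sum_{n>=0} a_n x^n, so y'(x) = sum_{n>=1} n a_n x^(n-1) and y''(x) = sum_{n>=2} n(n-1) a_n x^(n-2).
Substitute into P(x) y'' + Q(x) y' + R(x) y = 0 with P(x) = 1, Q(x) = 2x - 2, R(x) = 3, and match powers of x.
Initial conditions: a_0 = -2, a_1 = -2.
Setting the coefficient of each power of x to zero and solving order by order (substituting the coefficients already found):
  x^0: 2 a_2 - 2 a_1 + 3 a_0 = 0  ->  2 a_2 = 2 a_1 - 3 a_0 = 2  ->  a_2 = 1
  x^1: 6 a_3 - 4 a_2 + 5 a_1 = 0  ->  6 a_3 = 4 a_2 - 5 a_1 = 14  ->  a_3 = 7/3
  x^2: 12 a_4 - 6 a_3 + 7 a_2 = 0  ->  12 a_4 = 6 a_3 - 7 a_2 = 7  ->  a_4 = 7/12
  x^3: 20 a_5 - 8 a_4 + 9 a_3 = 0  ->  20 a_5 = 8 a_4 - 9 a_3 = -49/3  ->  a_5 = -49/60
Truncated series: y(x) = -2 - 2 x + x^2 + (7/3) x^3 + (7/12) x^4 - (49/60) x^5 + O(x^6).

a_0 = -2; a_1 = -2; a_2 = 1; a_3 = 7/3; a_4 = 7/12; a_5 = -49/60


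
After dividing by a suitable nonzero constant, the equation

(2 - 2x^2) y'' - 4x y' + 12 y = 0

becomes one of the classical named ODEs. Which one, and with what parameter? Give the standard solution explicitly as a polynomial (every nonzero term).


All three coefficients share the factor 2; dividing through by 2 gives  (1 - x^2) y'' - 2x y' + 6 y = 0.
This matches the Legendre equation (1 - x^2) y'' - 2x y' + n(n+1) y = 0 (note the -2x y' term) with n(n+1) = 6, so n = 2; the polynomial solution is P_2(x).
With y = sum_k a_k x^k, matching x^k gives (k+2)(k+1) a_{k+2} = [k(k+1) - n(n+1)] a_k = (k - 2)(k + 3) a_k. The right side vanishes at k = 2, so the series with the parity of 2 terminates at degree 2.
Standard normalization (P_n(1) = 1): leading coefficient (2n)!/(2^n (n!)^2) = 24/(4*4) = 3/2, so a_2 = 3/2. Work downward with a_k = (k+1)(k+2) a_{k+2} / ((k - 2)(k + 3)):
  a_0 = (1)(2)(3/2) / ((0 - 2)(0 + 3)) = 3/(-6) = -1/2
Hence P_2(x) = 3 x^2/2 - 1/2.

P_2(x); series = 3 x^2/2 - 1/2


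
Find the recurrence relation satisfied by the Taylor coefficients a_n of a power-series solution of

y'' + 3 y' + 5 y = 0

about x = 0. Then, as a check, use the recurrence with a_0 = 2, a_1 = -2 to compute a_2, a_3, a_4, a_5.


Substitute y = sum_n a_n x^n.
y''(x) has coefficient (n+2)(n+1) a_{n+2} at x^n;
3 y'(x) has coefficient 3 (n+1) a_{n+1} at x^n;
5 y(x) has coefficient 5 a_n at x^n.
Matching x^n: (n+2)(n+1) a_{n+2} + 3 (n+1) a_{n+1} + 5 a_n = 0.
Thus a_{n+2} = [-3 (n+1) a_{n+1} - 5 a_n] / ((n+1)(n+2)).

Check with a_0 = 2, a_1 = -2 (apply the recurrence for n = 0, 1, 2, 3): a_0 = 2, a_1 = -2, a_2 = -2, a_3 = 11/3, a_4 = -23/12, a_5 = 7/30.

a_(n+2) = [-3 (n+1) a_(n+1) - 5 a_n] / ((n+1)(n+2)); check: a_0 = 2, a_1 = -2, a_2 = -2, a_3 = 11/3, a_4 = -23/12, a_5 = 7/30


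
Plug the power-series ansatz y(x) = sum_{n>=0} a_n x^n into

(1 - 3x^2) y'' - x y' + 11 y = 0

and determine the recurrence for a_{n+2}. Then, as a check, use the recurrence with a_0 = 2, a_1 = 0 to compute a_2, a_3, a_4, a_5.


Substitute y = sum_n a_n x^n.
(1 - 3 x^2) y'' contributes (n+2)(n+1) a_{n+2} - 3 n(n-1) a_n at x^n.
-x y'(x) contributes -n a_n at x^n.
11 y(x) contributes 11 a_n at x^n.
Matching x^n: (n+2)(n+1) a_{n+2} + (-3 n(n-1) - n + 11) a_n = 0.
Thus a_{n+2} = (3 n(n-1) + n - 11) / ((n+1)(n+2)) * a_n.

Check with a_0 = 2, a_1 = 0 (apply the recurrence for n = 0, 1, 2, 3): a_0 = 2, a_1 = 0, a_2 = -11, a_3 = 0, a_4 = 11/4, a_5 = 0.

a_(n+2) = (3 n(n-1) + n - 11) / ((n+1)(n+2)) * a_n; check: a_0 = 2, a_1 = 0, a_2 = -11, a_3 = 0, a_4 = 11/4, a_5 = 0


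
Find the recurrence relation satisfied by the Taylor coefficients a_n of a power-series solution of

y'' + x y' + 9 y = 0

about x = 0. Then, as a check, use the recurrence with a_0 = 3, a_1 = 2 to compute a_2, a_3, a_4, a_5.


Substitute y = sum_n a_n x^n.
y''(x) has coefficient (n+2)(n+1) a_{n+2} at x^n;
x y'(x) has coefficient n a_n at x^n (shift);
9 y(x) has coefficient 9 a_n at x^n.
Matching x^n: (n+2)(n+1) a_{n+2} + (n + 9) a_n = 0.
Thus a_{n+2} = (-n - 9) / ((n+1)(n+2)) * a_n.

Check with a_0 = 3, a_1 = 2 (apply the recurrence for n = 0, 1, 2, 3): a_0 = 3, a_1 = 2, a_2 = -27/2, a_3 = -10/3, a_4 = 99/8, a_5 = 2.

a_(n+2) = (-n - 9) / ((n+1)(n+2)) * a_n; check: a_0 = 3, a_1 = 2, a_2 = -27/2, a_3 = -10/3, a_4 = 99/8, a_5 = 2


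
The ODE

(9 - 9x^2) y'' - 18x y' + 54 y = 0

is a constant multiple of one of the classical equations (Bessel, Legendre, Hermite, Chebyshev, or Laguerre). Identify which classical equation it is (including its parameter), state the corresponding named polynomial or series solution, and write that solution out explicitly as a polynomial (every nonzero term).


All three coefficients share the factor 9; dividing through by 9 gives  (1 - x^2) y'' - 2x y' + 6 y = 0.
This matches the Legendre equation (1 - x^2) y'' - 2x y' + n(n+1) y = 0 (note the -2x y' term) with n(n+1) = 6, so n = 2; the polynomial solution is P_2(x).
With y = sum_k a_k x^k, matching x^k gives (k+2)(k+1) a_{k+2} = [k(k+1) - n(n+1)] a_k = (k - 2)(k + 3) a_k. The right side vanishes at k = 2, so the series with the parity of 2 terminates at degree 2.
Standard normalization (P_n(1) = 1): leading coefficient (2n)!/(2^n (n!)^2) = 24/(4*4) = 3/2, so a_2 = 3/2. Work downward with a_k = (k+1)(k+2) a_{k+2} / ((k - 2)(k + 3)):
  a_0 = (1)(2)(3/2) / ((0 - 2)(0 + 3)) = 3/(-6) = -1/2
Hence P_2(x) = 3 x^2/2 - 1/2.

P_2(x); series = 3 x^2/2 - 1/2
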